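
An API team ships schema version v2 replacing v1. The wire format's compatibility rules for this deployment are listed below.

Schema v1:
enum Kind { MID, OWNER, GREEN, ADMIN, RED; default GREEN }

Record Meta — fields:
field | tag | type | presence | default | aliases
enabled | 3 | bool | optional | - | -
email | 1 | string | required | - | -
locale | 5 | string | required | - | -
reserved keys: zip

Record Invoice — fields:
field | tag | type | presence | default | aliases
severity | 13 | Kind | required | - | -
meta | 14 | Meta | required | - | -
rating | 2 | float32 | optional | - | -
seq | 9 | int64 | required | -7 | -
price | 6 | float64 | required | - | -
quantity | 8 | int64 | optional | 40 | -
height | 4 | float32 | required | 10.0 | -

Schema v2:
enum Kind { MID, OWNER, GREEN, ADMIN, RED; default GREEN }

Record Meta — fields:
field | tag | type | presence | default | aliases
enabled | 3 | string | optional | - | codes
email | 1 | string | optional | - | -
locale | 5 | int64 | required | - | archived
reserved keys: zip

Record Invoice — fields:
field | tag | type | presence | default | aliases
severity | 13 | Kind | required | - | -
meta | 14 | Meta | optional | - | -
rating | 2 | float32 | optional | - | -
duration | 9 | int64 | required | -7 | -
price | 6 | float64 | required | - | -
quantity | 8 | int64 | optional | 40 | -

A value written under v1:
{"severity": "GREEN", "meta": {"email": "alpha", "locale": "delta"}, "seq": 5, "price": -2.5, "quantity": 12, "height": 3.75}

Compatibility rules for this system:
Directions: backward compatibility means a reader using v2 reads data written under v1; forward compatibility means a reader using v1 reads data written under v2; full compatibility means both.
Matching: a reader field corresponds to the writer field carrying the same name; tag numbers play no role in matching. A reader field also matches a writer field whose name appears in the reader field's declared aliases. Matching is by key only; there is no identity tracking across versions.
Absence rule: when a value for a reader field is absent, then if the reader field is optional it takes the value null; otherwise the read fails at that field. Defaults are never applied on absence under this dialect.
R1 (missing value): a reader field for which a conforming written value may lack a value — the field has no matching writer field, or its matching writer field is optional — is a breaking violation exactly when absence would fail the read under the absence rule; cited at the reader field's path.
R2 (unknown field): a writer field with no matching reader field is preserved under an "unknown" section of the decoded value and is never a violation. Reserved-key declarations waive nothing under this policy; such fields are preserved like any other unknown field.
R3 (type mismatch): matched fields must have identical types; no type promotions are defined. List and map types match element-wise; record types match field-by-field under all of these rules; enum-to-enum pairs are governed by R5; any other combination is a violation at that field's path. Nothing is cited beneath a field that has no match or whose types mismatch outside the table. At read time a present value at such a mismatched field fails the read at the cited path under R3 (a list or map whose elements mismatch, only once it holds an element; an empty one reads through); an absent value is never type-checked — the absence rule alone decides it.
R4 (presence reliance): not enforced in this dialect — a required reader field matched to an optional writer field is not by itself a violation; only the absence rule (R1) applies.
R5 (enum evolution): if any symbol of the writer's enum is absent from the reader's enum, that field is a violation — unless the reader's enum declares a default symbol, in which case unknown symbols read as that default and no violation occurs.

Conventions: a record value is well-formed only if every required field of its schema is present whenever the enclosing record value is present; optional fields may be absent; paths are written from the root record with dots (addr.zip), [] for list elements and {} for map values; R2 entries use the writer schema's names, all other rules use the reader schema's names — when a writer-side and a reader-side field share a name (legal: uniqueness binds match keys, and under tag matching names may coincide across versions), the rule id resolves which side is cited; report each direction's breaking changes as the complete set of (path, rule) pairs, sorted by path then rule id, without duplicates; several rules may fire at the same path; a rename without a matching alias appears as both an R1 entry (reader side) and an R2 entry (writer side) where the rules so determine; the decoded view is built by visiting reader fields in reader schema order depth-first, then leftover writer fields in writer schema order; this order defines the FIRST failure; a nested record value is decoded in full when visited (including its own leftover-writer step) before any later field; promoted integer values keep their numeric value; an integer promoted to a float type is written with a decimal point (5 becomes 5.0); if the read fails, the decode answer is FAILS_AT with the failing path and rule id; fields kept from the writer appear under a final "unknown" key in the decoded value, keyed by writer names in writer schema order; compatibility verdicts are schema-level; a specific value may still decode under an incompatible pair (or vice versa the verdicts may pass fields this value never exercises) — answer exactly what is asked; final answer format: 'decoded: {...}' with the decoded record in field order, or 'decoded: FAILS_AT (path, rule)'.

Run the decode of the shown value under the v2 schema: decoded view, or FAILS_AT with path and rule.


decoded: FAILS_AT (meta.locale, R3)

the writer's type comes first in each Invoice pair
decoding the Invoice value with the v2 reader:
  severity := "GREEN"
  meta.enabled := null (missing; optional => null)
  meta.email := "alpha"
  read fails at meta.locale under R3
  => FAILS_AT (meta.locale, R3)
checking off the Invoice differences that do not matter here:
  field enabled in record Meta: type bool changed to string -> schema-level compatibility only; this Invoice value's decode is unchanged
  field email in record Meta: required changed to optional -> schema-level compatibility only; this Invoice value's decode is unchanged
  renamed field seq to duration in record Invoice -> schema-level compatibility only; this Invoice value's decode is unchanged
  removed field height from record Invoice -> schema-level compatibility only; this Invoice value's decode is unchanged


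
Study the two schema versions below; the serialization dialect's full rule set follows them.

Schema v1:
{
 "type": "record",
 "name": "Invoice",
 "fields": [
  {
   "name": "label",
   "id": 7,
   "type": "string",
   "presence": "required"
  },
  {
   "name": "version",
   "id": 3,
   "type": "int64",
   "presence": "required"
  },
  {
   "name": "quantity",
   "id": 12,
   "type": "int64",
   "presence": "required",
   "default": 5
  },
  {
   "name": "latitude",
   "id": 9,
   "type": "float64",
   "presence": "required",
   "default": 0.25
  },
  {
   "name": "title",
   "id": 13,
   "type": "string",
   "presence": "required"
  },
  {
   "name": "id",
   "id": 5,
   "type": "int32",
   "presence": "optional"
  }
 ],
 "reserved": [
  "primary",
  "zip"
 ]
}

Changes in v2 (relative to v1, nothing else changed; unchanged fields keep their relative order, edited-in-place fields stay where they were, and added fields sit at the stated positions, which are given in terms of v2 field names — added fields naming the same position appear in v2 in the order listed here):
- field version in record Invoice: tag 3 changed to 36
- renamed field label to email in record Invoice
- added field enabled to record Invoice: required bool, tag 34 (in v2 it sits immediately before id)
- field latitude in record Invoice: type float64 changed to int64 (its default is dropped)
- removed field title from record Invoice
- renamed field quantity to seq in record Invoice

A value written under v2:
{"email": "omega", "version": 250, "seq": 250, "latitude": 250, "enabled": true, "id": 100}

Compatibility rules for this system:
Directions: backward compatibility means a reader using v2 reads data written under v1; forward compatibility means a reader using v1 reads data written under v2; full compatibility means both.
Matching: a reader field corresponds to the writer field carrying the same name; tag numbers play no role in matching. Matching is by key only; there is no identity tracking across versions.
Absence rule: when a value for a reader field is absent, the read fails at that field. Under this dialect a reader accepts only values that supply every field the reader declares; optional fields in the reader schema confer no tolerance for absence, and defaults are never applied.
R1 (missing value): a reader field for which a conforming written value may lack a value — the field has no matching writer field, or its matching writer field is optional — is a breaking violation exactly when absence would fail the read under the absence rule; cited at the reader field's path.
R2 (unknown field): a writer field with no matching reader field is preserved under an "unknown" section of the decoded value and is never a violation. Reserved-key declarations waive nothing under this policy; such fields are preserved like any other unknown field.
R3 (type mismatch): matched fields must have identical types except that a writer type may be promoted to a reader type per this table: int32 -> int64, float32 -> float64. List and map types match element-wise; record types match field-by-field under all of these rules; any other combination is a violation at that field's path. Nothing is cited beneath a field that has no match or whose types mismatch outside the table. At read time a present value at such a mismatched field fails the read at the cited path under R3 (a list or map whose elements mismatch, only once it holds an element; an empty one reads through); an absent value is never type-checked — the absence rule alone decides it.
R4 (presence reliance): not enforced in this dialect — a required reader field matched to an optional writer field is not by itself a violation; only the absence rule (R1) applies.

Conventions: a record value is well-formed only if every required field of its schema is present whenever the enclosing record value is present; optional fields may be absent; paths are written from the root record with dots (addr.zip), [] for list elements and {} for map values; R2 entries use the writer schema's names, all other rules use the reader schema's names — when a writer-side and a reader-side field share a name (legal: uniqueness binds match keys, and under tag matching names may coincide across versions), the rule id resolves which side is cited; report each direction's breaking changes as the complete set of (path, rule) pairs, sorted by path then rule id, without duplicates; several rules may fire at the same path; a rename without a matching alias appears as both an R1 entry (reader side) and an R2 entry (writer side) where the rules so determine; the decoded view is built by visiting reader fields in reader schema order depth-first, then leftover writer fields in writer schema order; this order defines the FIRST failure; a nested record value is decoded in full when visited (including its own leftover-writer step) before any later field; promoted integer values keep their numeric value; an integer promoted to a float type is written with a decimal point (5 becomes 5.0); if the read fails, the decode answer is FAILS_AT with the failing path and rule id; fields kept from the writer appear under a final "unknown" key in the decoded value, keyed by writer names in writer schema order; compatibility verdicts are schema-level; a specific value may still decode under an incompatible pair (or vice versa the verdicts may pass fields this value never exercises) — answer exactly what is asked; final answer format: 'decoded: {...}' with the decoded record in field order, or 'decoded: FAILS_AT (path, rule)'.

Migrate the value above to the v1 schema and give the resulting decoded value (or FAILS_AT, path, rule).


arrows below run writer -> reader for Invoice
decoding the Invoice value with the v1 reader:
  read fails at label under R1 (no fill)
  => FAILS_AT (label, R1)
remaining Invoice differences; none change what is asked:
  field version in record Invoice: tag 3 changed to 36 -> no rule fires on it and the decoded Invoice view is identical with or without it
  added field enabled to record Invoice: required bool, tag 34 (in v2 it sits immediately before id) -> changes Invoice's schema-level verdicts only — the decode of this value is the same
  field latitude in record Invoice: type float64 changed to int64 (its default is dropped) -> changes Invoice's schema-level verdicts only — the decode of this value is the same
  removed field title from record Invoice -> changes Invoice's schema-level verdicts only — the decode of this value is the same
  renamed field quantity to seq in record Invoice -> changes Invoice's schema-level verdicts only — the decode of this value is the same

decoded: FAILS_AT (label, R1)


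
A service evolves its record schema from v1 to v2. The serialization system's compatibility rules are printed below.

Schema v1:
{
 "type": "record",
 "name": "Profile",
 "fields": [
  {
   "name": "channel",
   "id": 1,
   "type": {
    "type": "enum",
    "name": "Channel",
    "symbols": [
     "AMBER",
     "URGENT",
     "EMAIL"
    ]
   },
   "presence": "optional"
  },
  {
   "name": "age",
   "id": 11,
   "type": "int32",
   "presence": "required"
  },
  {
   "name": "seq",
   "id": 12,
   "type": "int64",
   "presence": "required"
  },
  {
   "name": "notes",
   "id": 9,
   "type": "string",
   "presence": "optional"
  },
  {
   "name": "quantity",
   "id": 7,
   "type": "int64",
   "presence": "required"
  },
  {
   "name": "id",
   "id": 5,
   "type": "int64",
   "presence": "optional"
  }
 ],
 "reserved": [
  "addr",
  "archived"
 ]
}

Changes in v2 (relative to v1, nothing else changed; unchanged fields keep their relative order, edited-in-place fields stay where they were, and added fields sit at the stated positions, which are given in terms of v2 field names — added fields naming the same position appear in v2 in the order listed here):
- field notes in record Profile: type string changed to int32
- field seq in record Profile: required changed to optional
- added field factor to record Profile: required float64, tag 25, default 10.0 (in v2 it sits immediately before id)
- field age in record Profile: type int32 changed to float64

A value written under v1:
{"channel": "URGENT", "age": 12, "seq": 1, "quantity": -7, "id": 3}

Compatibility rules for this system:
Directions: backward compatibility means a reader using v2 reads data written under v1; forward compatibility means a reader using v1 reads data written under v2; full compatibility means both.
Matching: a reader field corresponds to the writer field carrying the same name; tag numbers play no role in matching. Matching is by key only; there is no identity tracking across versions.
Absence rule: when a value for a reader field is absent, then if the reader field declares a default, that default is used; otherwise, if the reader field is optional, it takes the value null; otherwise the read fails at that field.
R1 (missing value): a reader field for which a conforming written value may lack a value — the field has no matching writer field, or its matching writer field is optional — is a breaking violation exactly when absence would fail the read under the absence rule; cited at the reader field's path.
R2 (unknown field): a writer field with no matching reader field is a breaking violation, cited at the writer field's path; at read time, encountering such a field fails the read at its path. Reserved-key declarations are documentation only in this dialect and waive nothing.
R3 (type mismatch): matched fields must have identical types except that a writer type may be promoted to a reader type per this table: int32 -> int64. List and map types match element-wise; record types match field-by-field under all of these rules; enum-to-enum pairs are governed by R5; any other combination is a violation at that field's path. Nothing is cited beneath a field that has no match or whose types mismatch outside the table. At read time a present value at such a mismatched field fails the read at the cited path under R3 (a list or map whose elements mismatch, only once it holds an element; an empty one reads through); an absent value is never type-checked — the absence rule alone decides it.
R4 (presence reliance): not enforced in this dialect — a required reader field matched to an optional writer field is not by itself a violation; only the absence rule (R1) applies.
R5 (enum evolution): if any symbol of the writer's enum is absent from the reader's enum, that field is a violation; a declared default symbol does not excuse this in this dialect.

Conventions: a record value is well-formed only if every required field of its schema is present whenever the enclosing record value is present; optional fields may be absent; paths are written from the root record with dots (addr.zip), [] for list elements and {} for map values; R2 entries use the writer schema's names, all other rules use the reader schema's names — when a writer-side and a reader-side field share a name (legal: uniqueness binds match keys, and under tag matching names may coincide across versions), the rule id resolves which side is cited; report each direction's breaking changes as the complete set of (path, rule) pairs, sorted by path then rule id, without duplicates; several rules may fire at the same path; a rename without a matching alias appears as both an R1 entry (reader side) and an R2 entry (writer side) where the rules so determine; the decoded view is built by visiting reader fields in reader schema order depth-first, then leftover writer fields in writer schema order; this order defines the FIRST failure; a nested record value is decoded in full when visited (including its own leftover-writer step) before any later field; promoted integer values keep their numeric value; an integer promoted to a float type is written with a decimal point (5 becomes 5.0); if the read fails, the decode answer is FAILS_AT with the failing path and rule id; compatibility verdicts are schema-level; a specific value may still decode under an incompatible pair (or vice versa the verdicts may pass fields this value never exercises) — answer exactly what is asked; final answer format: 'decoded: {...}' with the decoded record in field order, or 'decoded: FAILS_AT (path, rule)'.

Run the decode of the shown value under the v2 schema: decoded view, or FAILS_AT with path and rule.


decoded: FAILS_AT (age, R3)

the writer's type comes first in each Profile pair
migrating the Profile value to v2:
  channel := "URGENT"
  read fails at age under R3
  => FAILS_AT (age, R3)
checking off the Profile differences that do not matter here:
  field notes in record Profile: type string changed to int32 -> schema-level compatibility only; this Profile value's decode is unchanged
  field seq in record Profile: required changed to optional -> schema-level compatibility only; this Profile value's decode is unchanged
  added field factor to record Profile: required float64, tag 25, default 10.0 (in v2 it sits immediately before id) -> schema-level compatibility only; this Profile value's decode is unchanged


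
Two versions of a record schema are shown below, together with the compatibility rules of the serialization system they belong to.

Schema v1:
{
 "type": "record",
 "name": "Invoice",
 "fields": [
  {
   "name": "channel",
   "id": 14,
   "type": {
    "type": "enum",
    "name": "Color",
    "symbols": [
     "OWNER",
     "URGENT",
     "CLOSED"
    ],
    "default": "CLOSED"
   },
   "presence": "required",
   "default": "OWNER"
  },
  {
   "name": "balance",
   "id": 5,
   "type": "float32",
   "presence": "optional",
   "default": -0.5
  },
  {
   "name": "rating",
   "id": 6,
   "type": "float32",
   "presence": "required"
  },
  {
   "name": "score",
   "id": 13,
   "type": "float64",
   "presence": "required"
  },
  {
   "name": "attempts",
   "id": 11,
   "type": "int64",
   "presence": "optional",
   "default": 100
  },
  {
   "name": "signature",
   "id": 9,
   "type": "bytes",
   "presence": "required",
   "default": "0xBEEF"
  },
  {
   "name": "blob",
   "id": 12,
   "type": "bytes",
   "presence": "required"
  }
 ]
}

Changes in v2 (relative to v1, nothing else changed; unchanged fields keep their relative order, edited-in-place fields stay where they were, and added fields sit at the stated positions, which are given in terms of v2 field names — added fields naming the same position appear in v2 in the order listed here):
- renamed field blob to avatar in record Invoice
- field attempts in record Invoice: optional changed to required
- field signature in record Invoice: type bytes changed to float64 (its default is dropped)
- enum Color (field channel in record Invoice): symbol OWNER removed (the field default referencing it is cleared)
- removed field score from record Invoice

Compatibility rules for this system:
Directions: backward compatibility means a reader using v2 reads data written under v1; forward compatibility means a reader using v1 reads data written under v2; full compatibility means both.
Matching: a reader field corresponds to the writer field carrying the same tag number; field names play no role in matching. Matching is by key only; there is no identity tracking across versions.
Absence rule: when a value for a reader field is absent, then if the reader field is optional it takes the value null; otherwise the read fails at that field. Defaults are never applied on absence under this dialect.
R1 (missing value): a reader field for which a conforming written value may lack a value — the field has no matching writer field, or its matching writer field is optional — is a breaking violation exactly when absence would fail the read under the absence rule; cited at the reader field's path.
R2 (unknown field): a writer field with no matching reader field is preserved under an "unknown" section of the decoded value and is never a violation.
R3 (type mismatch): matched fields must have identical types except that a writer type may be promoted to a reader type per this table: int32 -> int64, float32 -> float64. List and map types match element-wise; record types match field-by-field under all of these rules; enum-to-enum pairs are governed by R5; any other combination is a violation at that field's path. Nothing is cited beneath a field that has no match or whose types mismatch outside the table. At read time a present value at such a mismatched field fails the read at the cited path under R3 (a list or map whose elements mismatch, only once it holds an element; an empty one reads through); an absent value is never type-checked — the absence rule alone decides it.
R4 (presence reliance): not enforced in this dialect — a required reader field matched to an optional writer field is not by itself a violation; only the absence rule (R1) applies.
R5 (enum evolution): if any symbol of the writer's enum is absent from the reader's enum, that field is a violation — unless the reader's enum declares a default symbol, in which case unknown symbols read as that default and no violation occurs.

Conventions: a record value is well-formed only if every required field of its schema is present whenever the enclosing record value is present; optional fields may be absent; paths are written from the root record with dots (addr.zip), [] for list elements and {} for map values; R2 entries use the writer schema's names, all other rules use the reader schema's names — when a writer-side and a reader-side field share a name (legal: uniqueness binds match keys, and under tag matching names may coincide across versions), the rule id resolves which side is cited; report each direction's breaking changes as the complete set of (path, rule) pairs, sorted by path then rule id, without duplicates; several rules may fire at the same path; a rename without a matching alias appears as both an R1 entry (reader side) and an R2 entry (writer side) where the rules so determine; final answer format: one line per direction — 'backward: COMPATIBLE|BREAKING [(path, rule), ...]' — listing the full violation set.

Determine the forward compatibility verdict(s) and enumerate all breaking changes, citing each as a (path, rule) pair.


forward: BREAKING [(score, R1), (signature, R3)]

each type pair in Invoice: writer, then reader
checking forward for Invoice: reader v1 against writer v2:
  Color -> Color, writer required: channel aligns to channel
  float32 -> float32, writer optional: balance aligns to balance
  float32 -> float32, writer required: rating aligns to rating
  score: no writer-side match
  int64 -> int64, writer required: attempts aligns to attempts
  float64 -> bytes, writer required: signature aligns to signature
  bytes -> bytes, writer required: blob aligns to avatar
  violation R1 at score
  violation R3 at signature
  => forward verdict for Invoice: BREAKING, 2 violation(s)
diffs on Invoice not affecting the asked answer:
  renamed field blob to avatar in record Invoice -> triggers nothing under Invoice's printed rules — same verdict
  field attempts in record Invoice: optional changed to required -> its effect on Invoice is confined to the backward direction, not asked
  enum Color (field channel in record Invoice): symbol OWNER removed (the field default referencing it is cleared) -> triggers nothing under Invoice's printed rules — same verdict


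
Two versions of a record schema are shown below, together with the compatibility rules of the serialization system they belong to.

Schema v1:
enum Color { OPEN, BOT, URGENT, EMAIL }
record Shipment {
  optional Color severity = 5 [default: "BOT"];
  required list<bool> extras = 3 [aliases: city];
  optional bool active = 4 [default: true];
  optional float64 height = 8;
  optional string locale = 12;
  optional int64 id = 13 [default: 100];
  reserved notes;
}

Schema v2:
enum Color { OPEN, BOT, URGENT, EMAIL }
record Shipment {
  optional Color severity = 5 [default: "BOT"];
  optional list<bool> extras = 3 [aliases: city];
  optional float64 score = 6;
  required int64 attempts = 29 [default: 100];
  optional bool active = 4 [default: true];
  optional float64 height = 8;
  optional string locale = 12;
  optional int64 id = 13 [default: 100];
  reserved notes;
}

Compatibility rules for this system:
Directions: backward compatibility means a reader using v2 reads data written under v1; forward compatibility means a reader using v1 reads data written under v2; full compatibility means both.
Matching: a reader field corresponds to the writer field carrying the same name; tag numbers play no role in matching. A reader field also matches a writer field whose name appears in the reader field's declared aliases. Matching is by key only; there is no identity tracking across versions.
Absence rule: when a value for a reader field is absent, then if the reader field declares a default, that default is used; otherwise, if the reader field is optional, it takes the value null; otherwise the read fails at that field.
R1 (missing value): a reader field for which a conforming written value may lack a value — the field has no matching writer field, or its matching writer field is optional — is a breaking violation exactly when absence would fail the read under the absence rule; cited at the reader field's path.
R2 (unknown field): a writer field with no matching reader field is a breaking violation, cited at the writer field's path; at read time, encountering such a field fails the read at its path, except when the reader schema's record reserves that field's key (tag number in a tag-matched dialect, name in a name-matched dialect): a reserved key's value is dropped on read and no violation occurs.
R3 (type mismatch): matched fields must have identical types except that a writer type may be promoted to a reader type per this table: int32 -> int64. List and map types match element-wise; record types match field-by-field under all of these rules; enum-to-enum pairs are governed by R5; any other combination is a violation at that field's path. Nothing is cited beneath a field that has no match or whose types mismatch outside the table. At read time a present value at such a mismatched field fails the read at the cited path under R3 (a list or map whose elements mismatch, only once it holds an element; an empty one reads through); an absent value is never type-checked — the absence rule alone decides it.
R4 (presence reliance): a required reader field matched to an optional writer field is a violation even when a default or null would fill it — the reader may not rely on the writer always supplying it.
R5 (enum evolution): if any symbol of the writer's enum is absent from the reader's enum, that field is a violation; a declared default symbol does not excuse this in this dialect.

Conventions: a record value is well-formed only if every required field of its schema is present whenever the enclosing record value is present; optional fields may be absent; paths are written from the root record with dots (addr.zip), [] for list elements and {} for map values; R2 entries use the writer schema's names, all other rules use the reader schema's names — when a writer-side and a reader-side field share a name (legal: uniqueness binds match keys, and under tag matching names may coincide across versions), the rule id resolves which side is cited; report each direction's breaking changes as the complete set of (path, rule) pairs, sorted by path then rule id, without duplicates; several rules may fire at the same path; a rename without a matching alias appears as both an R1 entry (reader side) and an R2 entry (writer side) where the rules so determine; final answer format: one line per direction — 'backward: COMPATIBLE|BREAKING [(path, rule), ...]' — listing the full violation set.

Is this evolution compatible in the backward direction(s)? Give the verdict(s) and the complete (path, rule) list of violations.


backward: COMPATIBLE []

arrows below run writer -> reader for Shipment
backward on Shipment — v2 reading data written by v1:
  severity: Color -> Color, writer optional; from severity
  extras: list<bool> -> list<bool>, writer required; from extras
  score has no writer counterpart
  attempts has no writer counterpart
  active: bool -> bool, writer optional; from active
  height: float64 -> float64, writer optional; from height
  locale: string -> string, writer optional; from locale
  id: int64 -> int64, writer optional; from id
  => backward verdict for Shipment: COMPATIBLE, no violations
the rest of the Shipment diff is inert for this question:
  added field attempts to record Shipment: required int64, tag 29, default 100 (in v2 it sits immediately before active) -> fires only in the forward direction of Shipment, which is not asked here
  field extras in record Shipment: required changed to optional -> fires only in the forward direction of Shipment, which is not asked here
  added field score to record Shipment: optional float64, tag 6 (in v2 it sits immediately before active) -> fires only in the forward direction of Shipment, which is not asked here


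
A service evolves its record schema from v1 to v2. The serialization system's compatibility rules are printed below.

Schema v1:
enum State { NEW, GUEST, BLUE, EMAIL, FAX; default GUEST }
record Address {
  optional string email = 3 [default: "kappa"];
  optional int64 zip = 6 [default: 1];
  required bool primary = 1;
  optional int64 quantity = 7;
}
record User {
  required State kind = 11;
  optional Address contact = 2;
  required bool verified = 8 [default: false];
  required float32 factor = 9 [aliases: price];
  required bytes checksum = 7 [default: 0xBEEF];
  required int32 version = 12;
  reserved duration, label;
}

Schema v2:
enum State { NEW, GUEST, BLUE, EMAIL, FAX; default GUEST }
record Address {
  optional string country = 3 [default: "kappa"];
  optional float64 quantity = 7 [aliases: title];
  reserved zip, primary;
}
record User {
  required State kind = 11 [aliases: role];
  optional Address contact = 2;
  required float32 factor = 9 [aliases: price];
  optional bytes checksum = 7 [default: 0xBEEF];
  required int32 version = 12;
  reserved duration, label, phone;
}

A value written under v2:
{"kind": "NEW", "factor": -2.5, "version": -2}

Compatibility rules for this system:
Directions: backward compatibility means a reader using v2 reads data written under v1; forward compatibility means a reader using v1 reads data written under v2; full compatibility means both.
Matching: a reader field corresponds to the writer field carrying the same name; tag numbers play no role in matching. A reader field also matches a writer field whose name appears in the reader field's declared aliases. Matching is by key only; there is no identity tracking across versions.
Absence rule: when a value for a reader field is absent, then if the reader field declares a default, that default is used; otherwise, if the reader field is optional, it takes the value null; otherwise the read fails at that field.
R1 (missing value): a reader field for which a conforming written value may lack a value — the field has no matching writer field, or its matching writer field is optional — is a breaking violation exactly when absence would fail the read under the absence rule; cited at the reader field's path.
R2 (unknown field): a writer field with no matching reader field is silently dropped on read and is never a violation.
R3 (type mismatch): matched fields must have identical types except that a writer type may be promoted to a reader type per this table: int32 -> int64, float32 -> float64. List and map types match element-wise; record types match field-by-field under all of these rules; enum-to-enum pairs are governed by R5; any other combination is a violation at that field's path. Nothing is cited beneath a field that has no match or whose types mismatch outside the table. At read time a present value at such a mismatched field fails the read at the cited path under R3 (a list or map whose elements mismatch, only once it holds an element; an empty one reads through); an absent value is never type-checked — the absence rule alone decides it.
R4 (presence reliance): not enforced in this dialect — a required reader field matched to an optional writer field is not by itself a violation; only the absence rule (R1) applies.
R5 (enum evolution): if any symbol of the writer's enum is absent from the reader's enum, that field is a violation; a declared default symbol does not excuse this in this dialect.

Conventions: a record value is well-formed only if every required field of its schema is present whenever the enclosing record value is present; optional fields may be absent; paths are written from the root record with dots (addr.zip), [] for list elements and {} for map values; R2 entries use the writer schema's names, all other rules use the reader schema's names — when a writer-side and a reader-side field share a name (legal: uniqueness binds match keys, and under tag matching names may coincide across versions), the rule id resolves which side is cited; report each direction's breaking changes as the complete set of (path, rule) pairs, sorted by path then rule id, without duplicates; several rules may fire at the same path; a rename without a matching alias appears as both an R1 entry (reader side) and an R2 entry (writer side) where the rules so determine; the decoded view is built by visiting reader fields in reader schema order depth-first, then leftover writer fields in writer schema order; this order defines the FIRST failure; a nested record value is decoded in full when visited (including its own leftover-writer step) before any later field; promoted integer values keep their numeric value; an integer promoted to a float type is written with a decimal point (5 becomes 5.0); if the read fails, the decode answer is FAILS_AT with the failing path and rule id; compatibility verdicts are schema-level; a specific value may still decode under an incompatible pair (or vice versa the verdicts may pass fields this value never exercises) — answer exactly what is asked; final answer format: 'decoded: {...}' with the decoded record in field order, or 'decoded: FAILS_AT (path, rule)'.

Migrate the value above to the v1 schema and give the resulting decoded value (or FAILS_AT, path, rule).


the writer's type comes first in each User pair
decode walk for User under reader schema v1:
  kind := "NEW"
  contact := null (absent, optional -> null)
  verified := false (absent -> default)
  factor := -2.5
  checksum := 0xBEEF (absent -> default)
  version := -2
  => decoded: {"kind": "NEW", "contact": null, "verified": false, "factor": -2.5, "checksum": 0xBEEF, "version": -2}
the other User changes do not affect what is asked:
  field quantity in record Address: type int64 changed to float64 -> a verdict-level change on User — the shown value reads the same
  renamed field email to country in record Address -> fires no rule on User under this dialect and leaves the result unchanged
  removed field zip from record Address (its key "zip" joins the reserved list) -> fires no rule on User under this dialect and leaves the result unchanged
  removed field primary from record Address (its key "primary" joins the reserved list) -> a verdict-level change on User — the shown value reads the same
  removed field verified from record User -> fires no rule on User under this dialect and leaves the result unchanged
  field checksum in record User: required changed to optional -> fires no rule on User under this dialect and leaves the result unchanged

decoded: {"kind": "NEW", "contact": null, "verified": false, "factor": -2.5, "checksum": 0xBEEF, "version": -2}


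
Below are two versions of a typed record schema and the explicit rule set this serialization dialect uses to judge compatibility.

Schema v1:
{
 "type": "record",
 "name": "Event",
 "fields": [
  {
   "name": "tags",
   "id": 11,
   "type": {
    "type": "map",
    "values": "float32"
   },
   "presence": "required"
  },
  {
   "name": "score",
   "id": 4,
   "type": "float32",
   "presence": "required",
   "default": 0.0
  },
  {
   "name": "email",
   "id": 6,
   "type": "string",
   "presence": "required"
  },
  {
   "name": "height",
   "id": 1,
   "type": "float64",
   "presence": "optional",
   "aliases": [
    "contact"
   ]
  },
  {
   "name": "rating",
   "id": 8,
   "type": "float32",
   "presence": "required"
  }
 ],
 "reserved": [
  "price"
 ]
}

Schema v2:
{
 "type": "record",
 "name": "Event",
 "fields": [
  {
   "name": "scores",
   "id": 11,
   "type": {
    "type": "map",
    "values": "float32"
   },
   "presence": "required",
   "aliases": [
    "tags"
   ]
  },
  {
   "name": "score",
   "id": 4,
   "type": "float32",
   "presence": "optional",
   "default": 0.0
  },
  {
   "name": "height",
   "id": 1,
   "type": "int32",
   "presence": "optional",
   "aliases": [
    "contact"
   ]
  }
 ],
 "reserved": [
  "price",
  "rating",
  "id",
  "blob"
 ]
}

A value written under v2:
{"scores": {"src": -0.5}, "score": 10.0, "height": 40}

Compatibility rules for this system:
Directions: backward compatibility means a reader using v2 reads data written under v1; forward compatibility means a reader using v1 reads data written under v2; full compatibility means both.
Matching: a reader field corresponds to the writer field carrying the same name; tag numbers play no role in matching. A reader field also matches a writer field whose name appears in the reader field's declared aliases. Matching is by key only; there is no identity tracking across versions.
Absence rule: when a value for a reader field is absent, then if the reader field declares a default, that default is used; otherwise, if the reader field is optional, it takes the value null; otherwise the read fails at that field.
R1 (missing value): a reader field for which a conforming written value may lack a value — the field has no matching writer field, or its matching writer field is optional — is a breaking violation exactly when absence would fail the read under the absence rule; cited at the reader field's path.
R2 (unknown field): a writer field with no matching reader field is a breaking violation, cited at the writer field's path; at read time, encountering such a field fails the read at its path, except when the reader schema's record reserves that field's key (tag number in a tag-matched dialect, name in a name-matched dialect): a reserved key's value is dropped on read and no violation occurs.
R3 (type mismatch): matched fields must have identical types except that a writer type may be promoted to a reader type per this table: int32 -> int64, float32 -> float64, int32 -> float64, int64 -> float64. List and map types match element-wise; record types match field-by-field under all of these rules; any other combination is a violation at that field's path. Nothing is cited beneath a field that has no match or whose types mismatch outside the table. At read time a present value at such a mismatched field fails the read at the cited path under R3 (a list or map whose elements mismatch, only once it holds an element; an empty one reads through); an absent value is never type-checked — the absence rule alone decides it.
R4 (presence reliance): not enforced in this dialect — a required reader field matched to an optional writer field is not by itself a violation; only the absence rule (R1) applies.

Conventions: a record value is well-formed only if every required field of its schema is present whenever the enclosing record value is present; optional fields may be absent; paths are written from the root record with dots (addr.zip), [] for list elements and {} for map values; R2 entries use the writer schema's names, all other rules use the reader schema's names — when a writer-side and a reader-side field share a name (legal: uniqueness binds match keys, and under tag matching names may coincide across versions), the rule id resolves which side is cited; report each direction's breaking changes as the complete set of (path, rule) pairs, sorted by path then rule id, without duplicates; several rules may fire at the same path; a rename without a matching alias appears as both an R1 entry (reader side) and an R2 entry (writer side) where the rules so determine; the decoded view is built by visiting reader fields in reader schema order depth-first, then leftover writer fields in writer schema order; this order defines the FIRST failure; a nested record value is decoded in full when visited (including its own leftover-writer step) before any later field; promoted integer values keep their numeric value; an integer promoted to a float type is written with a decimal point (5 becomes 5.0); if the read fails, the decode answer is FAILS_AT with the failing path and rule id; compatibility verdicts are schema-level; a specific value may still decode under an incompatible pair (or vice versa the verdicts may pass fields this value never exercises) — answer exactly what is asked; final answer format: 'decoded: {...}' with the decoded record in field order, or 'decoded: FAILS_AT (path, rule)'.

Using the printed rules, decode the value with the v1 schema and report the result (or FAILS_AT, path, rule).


decoded: FAILS_AT (tags, R1)

arrows below run writer -> reader for Event
decode (reader v1):
  read fails at tags under R1 (no fill)
  => FAILS_AT (tags, R1)
remaining Event differences; none change what is asked:
  field height in record Event: type float64 changed to int32 -> affects the rule determinations only; this particular Event value decodes identically
  removed field email from record Event -> affects the rule determinations only; this particular Event value decodes identically
  removed field rating from record Event (its key "rating" joins the reserved list) -> affects the rule determinations only; this particular Event value decodes identically
  field score in record Event: required changed to optional -> triggers nothing under the printed rules; the Event answer is the same either way
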